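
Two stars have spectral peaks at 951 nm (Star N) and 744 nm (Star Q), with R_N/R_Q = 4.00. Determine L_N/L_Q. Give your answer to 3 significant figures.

Wien's law gives T ∝ 1/λ_max, so T_N/T_Q = λ_Q/λ_N = 744/951 = 0.7823.
Then L ∝ R²T⁴ gives L_N/L_Q = (4.00)² × (0.7823)⁴ = 16.00 × 0.3746 = 5.994.

5.99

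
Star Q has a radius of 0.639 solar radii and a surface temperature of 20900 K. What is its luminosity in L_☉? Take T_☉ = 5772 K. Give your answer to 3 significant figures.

70.2 L_☉

L/L_☉ = (R/R_☉)² (T/T_☉)⁴ = (0.639)² × (20900/5772)⁴
       = 0.4083 × (3.621)⁴ = 0.4083 × 171.9 = 70.19.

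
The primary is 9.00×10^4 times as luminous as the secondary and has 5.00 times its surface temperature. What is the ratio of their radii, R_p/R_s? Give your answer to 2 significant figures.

L ∝ R²T⁴ gives R ∝ √L / T², so
R_p/R_s = √(9.00×10^4) / (5.00)² = 300.0 / 25.00 = 12.00.

12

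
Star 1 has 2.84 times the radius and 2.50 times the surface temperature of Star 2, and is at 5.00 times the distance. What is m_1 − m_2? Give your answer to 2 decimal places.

-2.75

L_1/L_2 = (2.84)²(2.50)⁴ = 315.1.
F_1/F_2 = (L_1/L_2)/(d_1/d_2)² = 315.1/25.00 = 12.60.
m_1 − m_2 = −2.5 log₁₀(12.60) = -2.75.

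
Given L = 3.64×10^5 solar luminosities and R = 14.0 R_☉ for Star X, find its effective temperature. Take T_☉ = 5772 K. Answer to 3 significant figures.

T/T_☉ = (L/L_☉)^(1/4) / (R/R_☉)^(1/2)
T = 5772 × (3.64×10^5)^(1/4) / √(14.0) = 5772 × 24.56 / 3.742 = 3.789×10^4 K.

3.79×10^4 K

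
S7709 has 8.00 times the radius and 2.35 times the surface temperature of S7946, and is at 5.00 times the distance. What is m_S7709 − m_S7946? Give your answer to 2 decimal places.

-4.73

L_S7709/L_S7946 = (8.00)²(2.35)⁴ = 1952.
F_S7709/F_S7946 = (L_S7709/L_S7946)/(d_S7709/d_S7946)² = 1952/25.00 = 78.07.
m_S7709 − m_S7946 = −2.5 log₁₀(78.07) = -4.73.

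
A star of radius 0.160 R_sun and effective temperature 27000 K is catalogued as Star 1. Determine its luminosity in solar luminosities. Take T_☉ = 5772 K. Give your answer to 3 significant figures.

12.3 solar luminosities

L/L_☉ = (R/R_☉)² (T/T_☉)⁴ = (0.160)² × (27000/5772)⁴
       = 0.02560 × (4.678)⁴ = 0.02560 × 478.8 = 12.26.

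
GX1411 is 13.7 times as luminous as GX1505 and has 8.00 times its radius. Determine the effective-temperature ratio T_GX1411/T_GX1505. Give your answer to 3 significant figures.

0.680

L ∝ R²T⁴ gives T ∝ (L/R²)^(1/4), so
T_GX1411/T_GX1505 = (13.7 / 8.00²)^(1/4) = (0.2141)^(1/4) = 0.6802.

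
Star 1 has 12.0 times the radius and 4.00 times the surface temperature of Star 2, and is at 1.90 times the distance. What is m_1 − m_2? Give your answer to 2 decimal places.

-10.02

L_1/L_2 = (12.0)²(4.00)⁴ = 3.686×10^4.
F_1/F_2 = (L_1/L_2)/(d_1/d_2)² = 3.686×10^4/3.610 = 1.021×10^4.
m_1 − m_2 = −2.5 log₁₀(1.021×10^4) = -10.02.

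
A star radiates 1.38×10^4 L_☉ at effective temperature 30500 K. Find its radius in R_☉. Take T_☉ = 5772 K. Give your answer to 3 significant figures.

R/R_☉ = √(L/L_☉) / (T/T_☉)² = √(1.38×10^4) / (5.284)²
       = 117.5 / 27.92 = 4.207.

4.21 R_☉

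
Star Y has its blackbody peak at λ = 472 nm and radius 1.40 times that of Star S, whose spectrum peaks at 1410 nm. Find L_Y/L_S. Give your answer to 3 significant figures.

Wien's law gives T ∝ 1/λ_max, so T_Y/T_S = λ_S/λ_Y = 1410/472 = 2.987.
Then L ∝ R²T⁴ gives L_Y/L_S = (1.40)² × (2.987)⁴ = 1.960 × 79.64 = 156.1.

156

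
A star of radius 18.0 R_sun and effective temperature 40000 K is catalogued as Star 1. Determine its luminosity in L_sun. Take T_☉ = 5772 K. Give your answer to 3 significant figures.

L/L_☉ = (R/R_☉)² (T/T_☉)⁴ = (18.0)² × (40000/5772)⁴
       = 324.0 × (6.930)⁴ = 324.0 × 2306 = 7.473×10^5.

7.47×10^5 L_sun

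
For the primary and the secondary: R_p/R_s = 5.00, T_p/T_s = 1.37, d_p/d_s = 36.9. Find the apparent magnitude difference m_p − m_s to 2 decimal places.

L_p/L_s = (5.00)²(1.37)⁴ = 88.07.
F_p/F_s = (L_p/L_s)/(d_p/d_s)² = 88.07/1362 = 0.06468.
m_p − m_s = −2.5 log₁₀(0.06468) = 2.97.

2.97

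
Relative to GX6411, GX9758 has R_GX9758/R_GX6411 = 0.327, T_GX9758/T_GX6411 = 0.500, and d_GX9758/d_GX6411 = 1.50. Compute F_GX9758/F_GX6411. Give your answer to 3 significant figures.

0.00297

L_GX9758/L_GX6411 = (R_GX9758/R_GX6411)²(T_GX9758/T_GX6411)⁴ = (0.327)² × (0.500)⁴ = 0.006683.
F_GX9758/F_GX6411 = (L_GX9758/L_GX6411)/(d_GX9758/d_GX6411)² = 0.006683 / (1.50)² = 0.002970.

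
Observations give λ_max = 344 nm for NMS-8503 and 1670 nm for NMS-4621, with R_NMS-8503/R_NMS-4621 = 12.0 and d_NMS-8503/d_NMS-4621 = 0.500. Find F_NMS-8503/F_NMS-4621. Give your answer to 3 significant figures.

Wien's law: T_NMS-8503/T_NMS-4621 = λ_NMS-4621/λ_NMS-8503 = 1670/344 = 4.855.
L_NMS-8503/L_NMS-4621 = (R_NMS-8503/R_NMS-4621)²(T_NMS-8503/T_NMS-4621)⁴ = (12.0)²(4.855)⁴ = 7.998×10^4.
F_NMS-8503/F_NMS-4621 = (L_NMS-8503/L_NMS-4621)/(d_NMS-8503/d_NMS-4621)² = 7.998×10^4/(0.500)² = 3.199×10^5.

3.20×10^5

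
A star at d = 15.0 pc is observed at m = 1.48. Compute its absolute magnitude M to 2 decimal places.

0.60

M = m − 5 log₁₀(d/10 pc) = 1.48 − 5 log₁₀(15.0/10)
  = 1.48 − 5 × 0.176 = 1.48 − 0.88 = 0.60.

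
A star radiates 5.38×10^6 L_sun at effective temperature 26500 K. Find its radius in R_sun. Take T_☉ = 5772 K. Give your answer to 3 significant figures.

R/R_☉ = √(L/L_☉) / (T/T_☉)² = √(5.38×10^6) / (4.591)²
       = 2319 / 21.08 = 110.0.

110 R_sun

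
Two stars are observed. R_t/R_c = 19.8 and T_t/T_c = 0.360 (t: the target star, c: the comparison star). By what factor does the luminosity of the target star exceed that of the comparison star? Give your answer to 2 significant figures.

6.6

From the Stefan–Boltzmann law, L ∝ R²T⁴, so
L_t/L_c = (R_t/R_c)² (T_t/T_c)⁴ = (19.8)² × (0.360)⁴ = 392.0 × 0.01680 = 6.585.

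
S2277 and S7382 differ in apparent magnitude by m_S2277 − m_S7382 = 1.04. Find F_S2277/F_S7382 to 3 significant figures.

0.384

F_S2277/F_S7382 = 10^(−(m_S2277 − m_S7382)/2.5) = 10^(-1.04/2.5) = 10^-0.416 = 0.3837.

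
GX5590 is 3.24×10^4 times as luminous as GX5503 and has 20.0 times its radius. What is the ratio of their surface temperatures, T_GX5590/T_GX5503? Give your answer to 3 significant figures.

L ∝ R²T⁴ gives T ∝ (L/R²)^(1/4), so
T_GX5590/T_GX5503 = (3.24×10^4 / 20.0²)^(1/4) = (81.00)^(1/4) = 3.000.

3.00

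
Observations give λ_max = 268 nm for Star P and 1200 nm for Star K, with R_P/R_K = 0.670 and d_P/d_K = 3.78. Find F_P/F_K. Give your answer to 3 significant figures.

12.6

Wien's law: T_P/T_K = λ_K/λ_P = 1200/268 = 4.478.
L_P/L_K = (R_P/R_K)²(T_P/T_K)⁴ = (0.670)²(4.478)⁴ = 180.4.
F_P/F_K = (L_P/L_K)/(d_P/d_K)² = 180.4/(3.78)² = 12.63.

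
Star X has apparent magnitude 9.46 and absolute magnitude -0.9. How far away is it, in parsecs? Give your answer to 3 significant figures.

1.18×10^3 pc

m − M = 5 log₁₀(d/10 pc)
9.46 − (-0.9) = 10.36 = 5 log₁₀(d/10)
d = 10 × 10^(10.36/5) = 10 × 10^2.072 = 1180 pc.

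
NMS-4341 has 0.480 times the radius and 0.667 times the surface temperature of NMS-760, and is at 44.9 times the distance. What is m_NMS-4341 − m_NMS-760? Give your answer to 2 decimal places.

11.61

L_NMS-4341/L_NMS-760 = (0.480)²(0.667)⁴ = 0.04560.
F_NMS-4341/F_NMS-760 = (L_NMS-4341/L_NMS-760)/(d_NMS-4341/d_NMS-760)² = 0.04560/2016 = 2.262×10^-5.
m_NMS-4341 − m_NMS-760 = −2.5 log₁₀(2.262×10^-5) = 11.61.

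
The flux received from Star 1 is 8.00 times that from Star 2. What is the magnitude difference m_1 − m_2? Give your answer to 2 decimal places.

-2.26

m_1 − m_2 = −2.5 log₁₀(F_1/F_2) = −2.5 log₁₀(8.00) = −2.5 × (0.903) = -2.258.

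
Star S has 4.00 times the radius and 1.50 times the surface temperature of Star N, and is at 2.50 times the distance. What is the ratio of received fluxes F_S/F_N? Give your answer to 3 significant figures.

13.0

L_S/L_N = (R_S/R_N)²(T_S/T_N)⁴ = (4.00)² × (1.50)⁴ = 81.00.
F_S/F_N = (L_S/L_N)/(d_S/d_N)² = 81.00 / (2.50)² = 12.96.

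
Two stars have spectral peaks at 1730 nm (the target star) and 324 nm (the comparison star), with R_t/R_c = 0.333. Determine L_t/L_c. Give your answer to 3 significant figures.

Wien's law gives T ∝ 1/λ_max, so T_t/T_c = λ_c/λ_t = 324/1730 = 0.1873.
Then L ∝ R²T⁴ gives L_t/L_c = (0.333)² × (0.1873)⁴ = 0.1109 × 0.001230 = 1.364×10^-4.

1.36×10^-4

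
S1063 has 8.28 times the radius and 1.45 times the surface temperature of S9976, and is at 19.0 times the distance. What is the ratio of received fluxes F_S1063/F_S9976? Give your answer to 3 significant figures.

L_S1063/L_S9976 = (R_S1063/R_S9976)²(T_S1063/T_S9976)⁴ = (8.28)² × (1.45)⁴ = 303.1.
F_S1063/F_S9976 = (L_S1063/L_S9976)/(d_S1063/d_S9976)² = 303.1 / (19.0)² = 0.8395.

0.840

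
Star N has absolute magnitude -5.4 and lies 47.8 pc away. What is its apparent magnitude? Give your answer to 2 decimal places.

m = M + 5 log₁₀(d/10 pc) = -5.4 + 5 log₁₀(47.8/10)
  = -5.4 + 5 × 0.679 = -5.4 + 3.40 = -2.00.

-2.00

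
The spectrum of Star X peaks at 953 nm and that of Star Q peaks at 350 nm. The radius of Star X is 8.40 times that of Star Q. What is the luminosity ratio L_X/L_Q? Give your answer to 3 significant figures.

Wien's law gives T ∝ 1/λ_max, so T_X/T_Q = λ_Q/λ_X = 350/953 = 0.3673.
Then L ∝ R²T⁴ gives L_X/L_Q = (8.40)² × (0.3673)⁴ = 70.56 × 0.01819 = 1.284.

1.28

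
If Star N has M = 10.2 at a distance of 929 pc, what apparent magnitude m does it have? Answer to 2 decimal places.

20.04

m = M + 5 log₁₀(d/10 pc) = 10.2 + 5 log₁₀(929/10)
  = 10.2 + 5 × 1.968 = 10.2 + 9.84 = 20.04.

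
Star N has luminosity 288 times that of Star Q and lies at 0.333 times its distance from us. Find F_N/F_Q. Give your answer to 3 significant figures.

F = L/(4πd²), so F_N/F_Q = (L_N/L_Q) / (d_N/d_Q)²
= 288 / (0.333)² = 288 / 0.1109 = 2597.

2.60×10^3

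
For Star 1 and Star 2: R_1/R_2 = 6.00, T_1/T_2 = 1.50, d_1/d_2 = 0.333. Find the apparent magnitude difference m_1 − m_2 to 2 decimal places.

-8.04

L_1/L_2 = (6.00)²(1.50)⁴ = 182.2.
F_1/F_2 = (L_1/L_2)/(d_1/d_2)² = 182.2/0.1109 = 1644.
m_1 − m_2 = −2.5 log₁₀(1644) = -8.04.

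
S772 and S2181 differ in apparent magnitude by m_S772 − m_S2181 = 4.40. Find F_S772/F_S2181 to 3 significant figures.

0.0174

F_S772/F_S2181 = 10^(−(m_S772 − m_S2181)/2.5) = 10^(-4.40/2.5) = 10^-1.760 = 0.01738.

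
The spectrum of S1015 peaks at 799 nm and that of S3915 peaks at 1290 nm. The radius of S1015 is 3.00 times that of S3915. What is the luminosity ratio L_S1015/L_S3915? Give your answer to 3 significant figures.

61.2

Wien's law gives T ∝ 1/λ_max, so T_S1015/T_S3915 = λ_S3915/λ_S1015 = 1290/799 = 1.615.
Then L ∝ R²T⁴ gives L_S1015/L_S3915 = (3.00)² × (1.615)⁴ = 9.000 × 6.795 = 61.15.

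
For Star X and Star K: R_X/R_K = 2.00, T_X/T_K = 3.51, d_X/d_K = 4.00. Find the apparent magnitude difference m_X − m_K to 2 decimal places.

-3.95

L_X/L_K = (2.00)²(3.51)⁴ = 607.1.
F_X/F_K = (L_X/L_K)/(d_X/d_K)² = 607.1/16.00 = 37.95.
m_X − m_K = −2.5 log₁₀(37.95) = -3.95.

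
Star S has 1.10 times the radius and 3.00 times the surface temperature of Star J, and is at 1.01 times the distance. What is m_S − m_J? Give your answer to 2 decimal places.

-4.96

L_S/L_J = (1.10)²(3.00)⁴ = 98.01.
F_S/F_J = (L_S/L_J)/(d_S/d_J)² = 98.01/1.020 = 96.08.
m_S − m_J = −2.5 log₁₀(96.08) = -4.96.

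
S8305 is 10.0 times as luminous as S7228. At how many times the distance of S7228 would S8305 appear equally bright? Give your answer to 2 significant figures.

Equal flux requires L_S8305/d_S8305² = L_S7228/d_S7228², so d_S8305/d_S7228 = √(L_S8305/L_S7228)
= √(10.0) = 3.162.

3.2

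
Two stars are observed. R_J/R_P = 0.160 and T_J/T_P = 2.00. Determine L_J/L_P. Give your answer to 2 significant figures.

From the Stefan–Boltzmann law, L ∝ R²T⁴, so
L_J/L_P = (R_J/R_P)² (T_J/T_P)⁴ = (0.160)² × (2.00)⁴ = 0.02560 × 16.00 = 0.4096.

0.41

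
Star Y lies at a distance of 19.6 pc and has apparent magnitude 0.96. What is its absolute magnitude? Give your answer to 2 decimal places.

M = m − 5 log₁₀(d/10 pc) = 0.96 − 5 log₁₀(19.6/10)
  = 0.96 − 5 × 0.292 = 0.96 − 1.46 = -0.50.

-0.50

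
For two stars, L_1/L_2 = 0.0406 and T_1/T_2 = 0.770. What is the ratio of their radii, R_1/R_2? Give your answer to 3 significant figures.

0.340

L ∝ R²T⁴ gives R ∝ √L / T², so
R_1/R_2 = √(0.0406) / (0.770)² = 0.2015 / 0.5929 = 0.3398.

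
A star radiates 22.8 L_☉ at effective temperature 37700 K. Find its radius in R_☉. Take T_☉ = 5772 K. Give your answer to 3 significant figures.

R/R_☉ = √(L/L_☉) / (T/T_☉)² = √(22.8) / (6.532)²
       = 4.775 / 42.66 = 0.1119.

0.112 R_☉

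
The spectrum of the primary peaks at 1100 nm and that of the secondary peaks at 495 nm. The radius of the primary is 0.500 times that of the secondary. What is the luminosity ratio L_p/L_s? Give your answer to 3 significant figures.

0.0103

Wien's law gives T ∝ 1/λ_max, so T_p/T_s = λ_s/λ_p = 495/1100 = 0.4500.
Then L ∝ R²T⁴ gives L_p/L_s = (0.500)² × (0.4500)⁴ = 0.2500 × 0.04101 = 0.01025.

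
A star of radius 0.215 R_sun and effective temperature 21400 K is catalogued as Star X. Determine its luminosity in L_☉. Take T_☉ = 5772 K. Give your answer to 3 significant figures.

L/L_☉ = (R/R_☉)² (T/T_☉)⁴ = (0.215)² × (21400/5772)⁴
       = 0.04622 × (3.708)⁴ = 0.04622 × 189.0 = 8.734.

8.73 L_☉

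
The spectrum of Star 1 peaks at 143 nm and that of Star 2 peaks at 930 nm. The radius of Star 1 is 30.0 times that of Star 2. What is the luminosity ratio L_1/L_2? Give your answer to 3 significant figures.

1.61×10^6

Wien's law gives T ∝ 1/λ_max, so T_1/T_2 = λ_2/λ_1 = 930/143 = 6.503.
Then L ∝ R²T⁴ gives L_1/L_2 = (30.0)² × (6.503)⁴ = 900.0 × 1789 = 1.610×10^6.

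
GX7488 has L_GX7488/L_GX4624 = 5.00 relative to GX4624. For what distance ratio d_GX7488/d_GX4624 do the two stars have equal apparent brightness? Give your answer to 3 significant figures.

Equal flux requires L_GX7488/d_GX7488² = L_GX4624/d_GX4624², so d_GX7488/d_GX4624 = √(L_GX7488/L_GX4624)
= √(5.00) = 2.236.

2.24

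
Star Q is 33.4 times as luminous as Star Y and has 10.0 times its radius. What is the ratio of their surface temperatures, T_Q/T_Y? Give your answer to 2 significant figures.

0.76

L ∝ R²T⁴ gives T ∝ (L/R²)^(1/4), so
T_Q/T_Y = (33.4 / 10.0²)^(1/4) = (0.3340)^(1/4) = 0.7602.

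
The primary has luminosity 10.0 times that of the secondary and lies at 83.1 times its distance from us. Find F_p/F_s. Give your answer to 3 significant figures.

F = L/(4πd²), so F_p/F_s = (L_p/L_s) / (d_p/d_s)²
= 10.0 / (83.1)² = 10.0 / 6906 = 0.001448.

0.00145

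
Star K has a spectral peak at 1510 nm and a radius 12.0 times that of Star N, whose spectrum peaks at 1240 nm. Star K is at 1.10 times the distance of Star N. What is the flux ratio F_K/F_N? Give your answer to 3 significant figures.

54.1

Wien's law: T_K/T_N = λ_N/λ_K = 1240/1510 = 0.8212.
L_K/L_N = (R_K/R_N)²(T_K/T_N)⁴ = (12.0)²(0.8212)⁴ = 65.48.
F_K/F_N = (L_K/L_N)/(d_K/d_N)² = 65.48/(1.10)² = 54.12.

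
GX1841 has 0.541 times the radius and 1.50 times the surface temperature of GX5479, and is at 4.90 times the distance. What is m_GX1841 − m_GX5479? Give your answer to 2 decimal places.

3.02

L_GX1841/L_GX5479 = (0.541)²(1.50)⁴ = 1.482.
F_GX1841/F_GX5479 = (L_GX1841/L_GX5479)/(d_GX1841/d_GX5479)² = 1.482/24.01 = 0.06171.
m_GX1841 − m_GX5479 = −2.5 log₁₀(0.06171) = 3.02.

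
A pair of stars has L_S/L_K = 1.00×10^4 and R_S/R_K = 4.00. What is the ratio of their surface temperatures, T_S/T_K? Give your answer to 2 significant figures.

L ∝ R²T⁴ gives T ∝ (L/R²)^(1/4), so
T_S/T_K = (1.00×10^4 / 4.00²)^(1/4) = (625.0)^(1/4) = 5.000.

5.0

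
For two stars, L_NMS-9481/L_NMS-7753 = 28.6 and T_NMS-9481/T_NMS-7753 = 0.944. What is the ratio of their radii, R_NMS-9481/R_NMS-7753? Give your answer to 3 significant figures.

6.00

L ∝ R²T⁴ gives R ∝ √L / T², so
R_NMS-9481/R_NMS-7753 = √(28.6) / (0.944)² = 5.348 / 0.8911 = 6.001.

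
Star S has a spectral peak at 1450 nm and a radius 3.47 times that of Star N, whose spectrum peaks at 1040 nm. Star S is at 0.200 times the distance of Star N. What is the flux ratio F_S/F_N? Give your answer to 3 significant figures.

Wien's law: T_S/T_N = λ_N/λ_S = 1040/1450 = 0.7172.
L_S/L_N = (R_S/R_N)²(T_S/T_N)⁴ = (3.47)²(0.7172)⁴ = 3.187.
F_S/F_N = (L_S/L_N)/(d_S/d_N)² = 3.187/(0.200)² = 79.66.

79.7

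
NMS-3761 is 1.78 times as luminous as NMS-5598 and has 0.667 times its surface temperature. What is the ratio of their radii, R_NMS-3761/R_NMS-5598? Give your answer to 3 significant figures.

L ∝ R²T⁴ gives R ∝ √L / T², so
R_NMS-3761/R_NMS-5598 = √(1.78) / (0.667)² = 1.334 / 0.4449 = 2.999.

3.00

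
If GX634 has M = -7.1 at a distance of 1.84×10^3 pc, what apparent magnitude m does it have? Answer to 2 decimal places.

m = M + 5 log₁₀(d/10 pc) = -7.1 + 5 log₁₀(1.84×10^3/10)
  = -7.1 + 5 × 2.265 = -7.1 + 11.32 = 4.22.

4.22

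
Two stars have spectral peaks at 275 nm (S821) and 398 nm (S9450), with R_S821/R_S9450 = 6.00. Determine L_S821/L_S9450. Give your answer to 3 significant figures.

158

Wien's law gives T ∝ 1/λ_max, so T_S821/T_S9450 = λ_S9450/λ_S821 = 398/275 = 1.447.
Then L ∝ R²T⁴ gives L_S821/L_S9450 = (6.00)² × (1.447)⁴ = 36.00 × 4.387 = 157.9.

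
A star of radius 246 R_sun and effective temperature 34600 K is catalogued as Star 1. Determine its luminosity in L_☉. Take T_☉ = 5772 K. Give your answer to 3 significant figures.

L/L_☉ = (R/R_☉)² (T/T_☉)⁴ = (246)² × (34600/5772)⁴
       = 6.052×10^4 × (5.994)⁴ = 6.052×10^4 × 1291 = 7.814×10^7.

7.81×10^7 L_☉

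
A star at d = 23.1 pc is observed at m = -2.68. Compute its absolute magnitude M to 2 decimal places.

M = m − 5 log₁₀(d/10 pc) = -2.68 − 5 log₁₀(23.1/10)
  = -2.68 − 5 × 0.364 = -2.68 − 1.82 = -4.50.

-4.50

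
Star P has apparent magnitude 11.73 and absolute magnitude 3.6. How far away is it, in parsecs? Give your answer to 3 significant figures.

423 pc

m − M = 5 log₁₀(d/10 pc)
11.73 − (3.6) = 8.13 = 5 log₁₀(d/10)
d = 10 × 10^(8.13/5) = 10 × 10^1.626 = 422.7 pc.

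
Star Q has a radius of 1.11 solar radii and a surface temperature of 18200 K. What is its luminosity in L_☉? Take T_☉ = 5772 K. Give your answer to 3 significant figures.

122 L_☉

L/L_☉ = (R/R_☉)² (T/T_☉)⁴ = (1.11)² × (18200/5772)⁴
       = 1.232 × (3.153)⁴ = 1.232 × 98.85 = 121.8.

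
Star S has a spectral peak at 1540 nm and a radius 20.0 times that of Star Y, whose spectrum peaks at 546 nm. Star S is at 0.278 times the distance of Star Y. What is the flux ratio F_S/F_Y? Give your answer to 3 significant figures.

81.8

Wien's law: T_S/T_Y = λ_Y/λ_S = 546/1540 = 0.3545.
L_S/L_Y = (R_S/R_Y)²(T_S/T_Y)⁴ = (20.0)²(0.3545)⁴ = 6.320.
F_S/F_Y = (L_S/L_Y)/(d_S/d_Y)² = 6.320/(0.278)² = 81.78.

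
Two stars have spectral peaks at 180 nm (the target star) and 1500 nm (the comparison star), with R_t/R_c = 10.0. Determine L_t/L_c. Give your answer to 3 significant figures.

4.82×10^5

Wien's law gives T ∝ 1/λ_max, so T_t/T_c = λ_c/λ_t = 1500/180 = 8.333.
Then L ∝ R²T⁴ gives L_t/L_c = (10.0)² × (8.333)⁴ = 100.0 × 4823 = 4.823×10^5.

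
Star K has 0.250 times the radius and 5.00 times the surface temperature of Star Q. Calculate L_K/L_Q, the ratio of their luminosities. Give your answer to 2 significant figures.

39

From the Stefan–Boltzmann law, L ∝ R²T⁴, so
L_K/L_Q = (R_K/R_Q)² (T_K/T_Q)⁴ = (0.250)² × (5.00)⁴ = 0.06250 × 625.0 = 39.06.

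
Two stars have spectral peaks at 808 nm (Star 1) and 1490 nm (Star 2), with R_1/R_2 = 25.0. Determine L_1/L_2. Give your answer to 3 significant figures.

Wien's law gives T ∝ 1/λ_max, so T_1/T_2 = λ_2/λ_1 = 1490/808 = 1.844.
Then L ∝ R²T⁴ gives L_1/L_2 = (25.0)² × (1.844)⁴ = 625.0 × 11.56 = 7227.

7.23×10^3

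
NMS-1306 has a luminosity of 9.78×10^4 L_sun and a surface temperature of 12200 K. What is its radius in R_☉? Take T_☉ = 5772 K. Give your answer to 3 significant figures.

70.0 R_☉

R/R_☉ = √(L/L_☉) / (T/T_☉)² = √(9.78×10^4) / (2.114)²
       = 312.7 / 4.468 = 70.00.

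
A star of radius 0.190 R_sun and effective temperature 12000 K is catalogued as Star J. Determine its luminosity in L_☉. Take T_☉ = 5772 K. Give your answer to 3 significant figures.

L/L_☉ = (R/R_☉)² (T/T_☉)⁴ = (0.190)² × (12000/5772)⁴
       = 0.03610 × (2.079)⁴ = 0.03610 × 18.68 = 0.6744.

0.674 L_☉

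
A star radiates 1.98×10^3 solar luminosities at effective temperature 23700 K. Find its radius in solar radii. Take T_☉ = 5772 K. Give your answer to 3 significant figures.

2.64 solar radii

R/R_☉ = √(L/L_☉) / (T/T_☉)² = √(1.98×10^3) / (4.106)²
       = 44.50 / 16.86 = 2.639.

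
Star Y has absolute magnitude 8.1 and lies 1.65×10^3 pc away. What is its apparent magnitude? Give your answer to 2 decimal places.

19.19

m = M + 5 log₁₀(d/10 pc) = 8.1 + 5 log₁₀(1.65×10^3/10)
  = 8.1 + 5 × 2.217 = 8.1 + 11.09 = 19.19.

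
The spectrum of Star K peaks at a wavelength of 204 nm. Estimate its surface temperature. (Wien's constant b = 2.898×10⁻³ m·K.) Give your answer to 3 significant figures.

T = b/λ_max = 2.898×10⁻³ / (204×10⁻⁹) = 1.421×10^4 K.

1.42×10^4 K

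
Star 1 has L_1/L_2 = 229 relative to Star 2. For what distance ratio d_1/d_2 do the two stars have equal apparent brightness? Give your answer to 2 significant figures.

Equal flux requires L_1/d_1² = L_2/d_2², so d_1/d_2 = √(L_1/L_2)
= √(229) = 15.13.

15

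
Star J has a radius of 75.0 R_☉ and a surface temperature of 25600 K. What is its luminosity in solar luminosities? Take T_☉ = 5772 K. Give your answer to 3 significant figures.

L/L_☉ = (R/R_☉)² (T/T_☉)⁴ = (75.0)² × (25600/5772)⁴
       = 5625 × (4.435)⁴ = 5625 × 386.9 = 2.177×10^6.

2.18×10^6 solar luminosities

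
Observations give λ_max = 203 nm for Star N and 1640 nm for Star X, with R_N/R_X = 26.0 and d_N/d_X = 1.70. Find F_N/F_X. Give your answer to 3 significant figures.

Wien's law: T_N/T_X = λ_X/λ_N = 1640/203 = 8.079.
L_N/L_X = (R_N/R_X)²(T_N/T_X)⁴ = (26.0)²(8.079)⁴ = 2.880×10^6.
F_N/F_X = (L_N/L_X)/(d_N/d_X)² = 2.880×10^6/(1.70)² = 9.964×10^5.

9.96×10^5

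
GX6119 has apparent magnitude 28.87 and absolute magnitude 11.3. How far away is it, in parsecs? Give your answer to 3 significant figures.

m − M = 5 log₁₀(d/10 pc)
28.87 − (11.3) = 17.57 = 5 log₁₀(d/10)
d = 10 × 10^(17.57/5) = 10 × 10^3.514 = 3.266×10^4 pc.

3.27×10^4 pc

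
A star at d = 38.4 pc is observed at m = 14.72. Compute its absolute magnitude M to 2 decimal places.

11.80

M = m − 5 log₁₀(d/10 pc) = 14.72 − 5 log₁₀(38.4/10)
  = 14.72 − 5 × 0.584 = 14.72 − 2.92 = 11.80.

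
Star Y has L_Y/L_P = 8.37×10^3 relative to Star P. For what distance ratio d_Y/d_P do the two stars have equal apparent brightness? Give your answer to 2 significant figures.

91

Equal flux requires L_Y/d_Y² = L_P/d_P², so d_Y/d_P = √(L_Y/L_P)
= √(8.37×10^3) = 91.49.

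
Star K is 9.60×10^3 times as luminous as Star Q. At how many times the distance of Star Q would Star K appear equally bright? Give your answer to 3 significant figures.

Equal flux requires L_K/d_K² = L_Q/d_Q², so d_K/d_Q = √(L_K/L_Q)
= √(9.60×10^3) = 97.98.

98.0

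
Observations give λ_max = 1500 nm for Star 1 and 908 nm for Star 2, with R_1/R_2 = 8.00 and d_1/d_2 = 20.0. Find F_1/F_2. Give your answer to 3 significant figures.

Wien's law: T_1/T_2 = λ_2/λ_1 = 908/1500 = 0.6053.
L_1/L_2 = (R_1/R_2)²(T_1/T_2)⁴ = (8.00)²(0.6053)⁴ = 8.593.
F_1/F_2 = (L_1/L_2)/(d_1/d_2)² = 8.593/(20.0)² = 0.02148.

0.0215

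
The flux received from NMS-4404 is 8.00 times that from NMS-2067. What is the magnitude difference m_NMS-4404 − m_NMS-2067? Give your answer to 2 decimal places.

-2.26

m_NMS-4404 − m_NMS-2067 = −2.5 log₁₀(F_NMS-4404/F_NMS-2067) = −2.5 log₁₀(8.00) = −2.5 × (0.903) = -2.258.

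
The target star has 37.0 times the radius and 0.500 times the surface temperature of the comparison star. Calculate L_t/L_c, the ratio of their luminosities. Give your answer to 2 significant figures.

86

From the Stefan–Boltzmann law, L ∝ R²T⁴, so
L_t/L_c = (R_t/R_c)² (T_t/T_c)⁴ = (37.0)² × (0.500)⁴ = 1369 × 0.06250 = 85.56.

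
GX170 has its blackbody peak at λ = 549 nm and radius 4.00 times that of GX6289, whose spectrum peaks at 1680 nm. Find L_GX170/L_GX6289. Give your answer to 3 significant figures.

Wien's law gives T ∝ 1/λ_max, so T_GX170/T_GX6289 = λ_GX6289/λ_GX170 = 1680/549 = 3.060.
Then L ∝ R²T⁴ gives L_GX170/L_GX6289 = (4.00)² × (3.060)⁴ = 16.00 × 87.69 = 1403.

1.40×10^3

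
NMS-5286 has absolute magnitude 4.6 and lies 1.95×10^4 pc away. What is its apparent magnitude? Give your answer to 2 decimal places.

21.05

m = M + 5 log₁₀(d/10 pc) = 4.6 + 5 log₁₀(1.95×10^4/10)
  = 4.6 + 5 × 3.290 = 4.6 + 16.45 = 21.05.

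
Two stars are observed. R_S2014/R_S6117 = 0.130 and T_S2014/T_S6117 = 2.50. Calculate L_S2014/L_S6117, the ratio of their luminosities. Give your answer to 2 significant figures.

0.66

From the Stefan–Boltzmann law, L ∝ R²T⁴, so
L_S2014/L_S6117 = (R_S2014/R_S6117)² (T_S2014/T_S6117)⁴ = (0.130)² × (2.50)⁴ = 0.01690 × 39.06 = 0.6602.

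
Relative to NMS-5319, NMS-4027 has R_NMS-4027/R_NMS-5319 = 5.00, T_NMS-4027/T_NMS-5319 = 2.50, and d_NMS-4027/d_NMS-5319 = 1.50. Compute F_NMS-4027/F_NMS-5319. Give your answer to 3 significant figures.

L_NMS-4027/L_NMS-5319 = (R_NMS-4027/R_NMS-5319)²(T_NMS-4027/T_NMS-5319)⁴ = (5.00)² × (2.50)⁴ = 976.6.
F_NMS-4027/F_NMS-5319 = (L_NMS-4027/L_NMS-5319)/(d_NMS-4027/d_NMS-5319)² = 976.6 / (1.50)² = 434.0.

434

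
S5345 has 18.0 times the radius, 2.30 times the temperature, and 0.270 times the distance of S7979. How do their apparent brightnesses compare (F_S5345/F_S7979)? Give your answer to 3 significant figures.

1.24×10^5

L_S5345/L_S7979 = (R_S5345/R_S7979)²(T_S5345/T_S7979)⁴ = (18.0)² × (2.30)⁴ = 9067.
F_S5345/F_S7979 = (L_S5345/L_S7979)/(d_S5345/d_S7979)² = 9067 / (0.270)² = 1.244×10^5.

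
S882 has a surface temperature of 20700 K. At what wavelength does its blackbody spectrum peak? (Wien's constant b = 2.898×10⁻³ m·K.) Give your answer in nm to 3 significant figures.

λ_max = b/T = 2.898×10⁻³ / 20700 = 1.40×10^-7 m = 140.0 nm.

140 nm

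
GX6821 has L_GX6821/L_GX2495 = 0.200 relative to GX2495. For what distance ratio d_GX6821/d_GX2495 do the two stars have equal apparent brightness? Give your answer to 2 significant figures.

Equal flux requires L_GX6821/d_GX6821² = L_GX2495/d_GX2495², so d_GX6821/d_GX2495 = √(L_GX6821/L_GX2495)
= √(0.200) = 0.4472.

0.45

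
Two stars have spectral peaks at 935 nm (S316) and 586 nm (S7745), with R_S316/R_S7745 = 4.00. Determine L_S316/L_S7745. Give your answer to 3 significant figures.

Wien's law gives T ∝ 1/λ_max, so T_S316/T_S7745 = λ_S7745/λ_S316 = 586/935 = 0.6267.
Then L ∝ R²T⁴ gives L_S316/L_S7745 = (4.00)² × (0.6267)⁴ = 16.00 × 0.1543 = 2.469.

2.47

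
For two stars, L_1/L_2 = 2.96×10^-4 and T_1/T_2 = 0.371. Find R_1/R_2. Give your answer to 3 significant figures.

L ∝ R²T⁴ gives R ∝ √L / T², so
R_1/R_2 = √(2.96×10^-4) / (0.371)² = 0.01720 / 0.1376 = 0.1250.

0.125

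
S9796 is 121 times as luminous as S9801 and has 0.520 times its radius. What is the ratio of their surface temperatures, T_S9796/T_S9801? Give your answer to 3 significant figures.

L ∝ R²T⁴ gives T ∝ (L/R²)^(1/4), so
T_S9796/T_S9801 = (121 / 0.520²)^(1/4) = (447.5)^(1/4) = 4.599.

4.60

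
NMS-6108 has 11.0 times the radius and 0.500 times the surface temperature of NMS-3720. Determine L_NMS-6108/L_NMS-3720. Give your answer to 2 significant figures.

7.6

From the Stefan–Boltzmann law, L ∝ R²T⁴, so
L_NMS-6108/L_NMS-3720 = (R_NMS-6108/R_NMS-3720)² (T_NMS-6108/T_NMS-3720)⁴ = (11.0)² × (0.500)⁴ = 121.0 × 0.06250 = 7.562.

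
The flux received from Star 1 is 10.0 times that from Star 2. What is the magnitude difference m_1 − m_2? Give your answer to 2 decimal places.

m_1 − m_2 = −2.5 log₁₀(F_1/F_2) = −2.5 log₁₀(10.0) = −2.5 × (1.000) = -2.500.

-2.50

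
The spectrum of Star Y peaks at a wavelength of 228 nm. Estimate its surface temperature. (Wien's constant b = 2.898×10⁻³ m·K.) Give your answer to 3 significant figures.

1.27×10^4 K

T = b/λ_max = 2.898×10⁻³ / (228×10⁻⁹) = 1.271×10^4 K.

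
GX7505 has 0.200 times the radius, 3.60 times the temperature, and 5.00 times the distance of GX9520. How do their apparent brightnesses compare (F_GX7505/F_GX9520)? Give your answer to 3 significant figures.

L_GX7505/L_GX9520 = (R_GX7505/R_GX9520)²(T_GX7505/T_GX9520)⁴ = (0.200)² × (3.60)⁴ = 6.718.
F_GX7505/F_GX9520 = (L_GX7505/L_GX9520)/(d_GX7505/d_GX9520)² = 6.718 / (5.00)² = 0.2687.

0.269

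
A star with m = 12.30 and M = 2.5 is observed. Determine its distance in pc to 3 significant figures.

m − M = 5 log₁₀(d/10 pc)
12.30 − (2.5) = 9.80 = 5 log₁₀(d/10)
d = 10 × 10^(9.80/5) = 10 × 10^1.960 = 912.0 pc.

912 pc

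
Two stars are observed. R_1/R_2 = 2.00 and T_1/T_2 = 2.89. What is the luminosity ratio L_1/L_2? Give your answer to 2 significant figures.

From the Stefan–Boltzmann law, L ∝ R²T⁴, so
L_1/L_2 = (R_1/R_2)² (T_1/T_2)⁴ = (2.00)² × (2.89)⁴ = 4.000 × 69.76 = 279.0.

2.8×10^2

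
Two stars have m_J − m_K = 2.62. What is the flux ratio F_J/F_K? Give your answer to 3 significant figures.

0.0895

F_J/F_K = 10^(−(m_J − m_K)/2.5) = 10^(-2.62/2.5) = 10^-1.048 = 0.08954.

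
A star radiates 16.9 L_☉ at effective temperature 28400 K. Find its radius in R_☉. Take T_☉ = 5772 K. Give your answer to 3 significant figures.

0.170 R_☉

R/R_☉ = √(L/L_☉) / (T/T_☉)² = √(16.9) / (4.920)²
       = 4.111 / 24.21 = 0.1698.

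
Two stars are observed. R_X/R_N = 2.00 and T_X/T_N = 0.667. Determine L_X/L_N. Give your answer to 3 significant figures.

0.792

From the Stefan–Boltzmann law, L ∝ R²T⁴, so
L_X/L_N = (R_X/R_N)² (T_X/T_N)⁴ = (2.00)² × (0.667)⁴ = 4.000 × 0.1979 = 0.7917.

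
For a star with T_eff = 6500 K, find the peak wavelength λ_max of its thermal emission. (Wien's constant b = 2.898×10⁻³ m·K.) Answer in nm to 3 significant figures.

λ_max = b/T = 2.898×10⁻³ / 6500 = 4.46×10^-7 m = 445.8 nm.

446 nm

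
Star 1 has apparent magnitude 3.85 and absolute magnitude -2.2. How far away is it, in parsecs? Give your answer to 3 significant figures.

162 pc

m − M = 5 log₁₀(d/10 pc)
3.85 − (-2.2) = 6.05 = 5 log₁₀(d/10)
d = 10 × 10^(6.05/5) = 10 × 10^1.210 = 162.2 pc.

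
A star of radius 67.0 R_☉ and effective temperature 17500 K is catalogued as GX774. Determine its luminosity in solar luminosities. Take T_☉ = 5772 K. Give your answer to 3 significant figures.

L/L_☉ = (R/R_☉)² (T/T_☉)⁴ = (67.0)² × (17500/5772)⁴
       = 4489 × (3.032)⁴ = 4489 × 84.50 = 3.793×10^5.

3.79×10^5 solar luminosities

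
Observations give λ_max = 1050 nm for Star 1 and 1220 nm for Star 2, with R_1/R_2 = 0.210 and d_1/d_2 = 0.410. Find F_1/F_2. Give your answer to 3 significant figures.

Wien's law: T_1/T_2 = λ_2/λ_1 = 1220/1050 = 1.162.
L_1/L_2 = (R_1/R_2)²(T_1/T_2)⁴ = (0.210)²(1.162)⁴ = 0.08037.
F_1/F_2 = (L_1/L_2)/(d_1/d_2)² = 0.08037/(0.410)² = 0.4781.

0.478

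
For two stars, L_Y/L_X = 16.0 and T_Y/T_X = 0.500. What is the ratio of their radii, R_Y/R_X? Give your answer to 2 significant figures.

16

L ∝ R²T⁴ gives R ∝ √L / T², so
R_Y/R_X = √(16.0) / (0.500)² = 4.000 / 0.2500 = 16.00.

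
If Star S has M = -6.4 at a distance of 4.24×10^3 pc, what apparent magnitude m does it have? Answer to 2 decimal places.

m = M + 5 log₁₀(d/10 pc) = -6.4 + 5 log₁₀(4.24×10^3/10)
  = -6.4 + 5 × 2.627 = -6.4 + 13.14 = 6.74.

6.74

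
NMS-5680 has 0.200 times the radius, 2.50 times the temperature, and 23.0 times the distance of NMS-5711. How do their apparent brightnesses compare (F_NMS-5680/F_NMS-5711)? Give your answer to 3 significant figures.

0.00295

L_NMS-5680/L_NMS-5711 = (R_NMS-5680/R_NMS-5711)²(T_NMS-5680/T_NMS-5711)⁴ = (0.200)² × (2.50)⁴ = 1.563.
F_NMS-5680/F_NMS-5711 = (L_NMS-5680/L_NMS-5711)/(d_NMS-5680/d_NMS-5711)² = 1.563 / (23.0)² = 0.002954.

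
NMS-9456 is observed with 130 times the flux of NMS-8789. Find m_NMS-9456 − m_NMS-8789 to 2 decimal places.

-5.28

m_NMS-9456 − m_NMS-8789 = −2.5 log₁₀(F_NMS-9456/F_NMS-8789) = −2.5 log₁₀(130) = −2.5 × (2.114) = -5.285.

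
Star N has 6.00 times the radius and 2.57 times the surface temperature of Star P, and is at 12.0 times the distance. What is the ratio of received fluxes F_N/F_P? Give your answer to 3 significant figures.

10.9

L_N/L_P = (R_N/R_P)²(T_N/T_P)⁴ = (6.00)² × (2.57)⁴ = 1570.
F_N/F_P = (L_N/L_P)/(d_N/d_P)² = 1570 / (12.0)² = 10.91.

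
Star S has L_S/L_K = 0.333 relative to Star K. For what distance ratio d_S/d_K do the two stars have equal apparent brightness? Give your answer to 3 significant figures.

Equal flux requires L_S/d_S² = L_K/d_K², so d_S/d_K = √(L_S/L_K)
= √(0.333) = 0.5771.

0.577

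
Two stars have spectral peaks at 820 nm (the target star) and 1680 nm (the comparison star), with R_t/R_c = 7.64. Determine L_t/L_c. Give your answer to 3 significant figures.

Wien's law gives T ∝ 1/λ_max, so T_t/T_c = λ_c/λ_t = 1680/820 = 2.049.
Then L ∝ R²T⁴ gives L_t/L_c = (7.64)² × (2.049)⁴ = 58.37 × 17.62 = 1028.

1.03×10^3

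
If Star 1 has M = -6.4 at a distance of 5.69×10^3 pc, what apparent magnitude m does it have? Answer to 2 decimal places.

m = M + 5 log₁₀(d/10 pc) = -6.4 + 5 log₁₀(5.69×10^3/10)
  = -6.4 + 5 × 2.755 = -6.4 + 13.78 = 7.38.

7.38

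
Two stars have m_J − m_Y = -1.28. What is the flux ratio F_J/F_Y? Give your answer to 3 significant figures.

F_J/F_Y = 10^(−(m_J − m_Y)/2.5) = 10^(1.28/2.5) = 10^0.512 = 3.251.

3.25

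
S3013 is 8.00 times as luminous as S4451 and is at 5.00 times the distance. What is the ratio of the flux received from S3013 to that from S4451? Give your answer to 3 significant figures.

0.320

F = L/(4πd²), so F_S3013/F_S4451 = (L_S3013/L_S4451) / (d_S3013/d_S4451)²
= 8.00 / (5.00)² = 8.00 / 25.00 = 0.3200.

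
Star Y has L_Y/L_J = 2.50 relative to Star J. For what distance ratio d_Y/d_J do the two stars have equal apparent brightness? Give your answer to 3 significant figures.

Equal flux requires L_Y/d_Y² = L_J/d_J², so d_Y/d_J = √(L_Y/L_J)
= √(2.50) = 1.581.

1.58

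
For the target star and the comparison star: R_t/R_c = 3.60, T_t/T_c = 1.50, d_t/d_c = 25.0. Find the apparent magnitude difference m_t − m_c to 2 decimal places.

2.45

L_t/L_c = (3.60)²(1.50)⁴ = 65.61.
F_t/F_c = (L_t/L_c)/(d_t/d_c)² = 65.61/625.0 = 0.1050.
m_t − m_c = −2.5 log₁₀(0.1050) = 2.45.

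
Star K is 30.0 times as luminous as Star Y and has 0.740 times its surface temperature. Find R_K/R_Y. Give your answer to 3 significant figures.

10.0

L ∝ R²T⁴ gives R ∝ √L / T², so
R_K/R_Y = √(30.0) / (0.740)² = 5.477 / 0.5476 = 10.00.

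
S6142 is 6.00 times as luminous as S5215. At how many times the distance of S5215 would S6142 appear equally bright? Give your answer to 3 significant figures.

Equal flux requires L_S6142/d_S6142² = L_S5215/d_S5215², so d_S6142/d_S5215 = √(L_S6142/L_S5215)
= √(6.00) = 2.449.

2.45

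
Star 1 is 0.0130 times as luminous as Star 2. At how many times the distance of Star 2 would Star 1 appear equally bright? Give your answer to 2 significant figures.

Equal flux requires L_1/d_1² = L_2/d_2², so d_1/d_2 = √(L_1/L_2)
= √(0.0130) = 0.1140.

0.11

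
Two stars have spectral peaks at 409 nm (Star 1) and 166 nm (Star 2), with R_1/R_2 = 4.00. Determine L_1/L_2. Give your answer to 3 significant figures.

0.434

Wien's law gives T ∝ 1/λ_max, so T_1/T_2 = λ_2/λ_1 = 166/409 = 0.4059.
Then L ∝ R²T⁴ gives L_1/L_2 = (4.00)² × (0.4059)⁴ = 16.00 × 0.02714 = 0.4342.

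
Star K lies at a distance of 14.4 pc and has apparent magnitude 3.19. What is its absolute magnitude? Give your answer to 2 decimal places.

2.40

M = m − 5 log₁₀(d/10 pc) = 3.19 − 5 log₁₀(14.4/10)
  = 3.19 − 5 × 0.158 = 3.19 − 0.79 = 2.40.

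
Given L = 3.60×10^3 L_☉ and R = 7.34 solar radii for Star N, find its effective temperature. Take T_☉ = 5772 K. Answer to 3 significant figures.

1.65×10^4 K

T/T_☉ = (L/L_☉)^(1/4) / (R/R_☉)^(1/2)
T = 5772 × (3.60×10^3)^(1/4) / √(7.34) = 5772 × 7.746 / 2.709 = 1.650×10^4 K.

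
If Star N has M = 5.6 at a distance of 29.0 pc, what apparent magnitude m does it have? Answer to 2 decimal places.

7.91

m = M + 5 log₁₀(d/10 pc) = 5.6 + 5 log₁₀(29.0/10)
  = 5.6 + 5 × 0.462 = 5.6 + 2.31 = 7.91.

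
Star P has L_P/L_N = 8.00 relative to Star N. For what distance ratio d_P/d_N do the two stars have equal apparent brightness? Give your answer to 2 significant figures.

Equal flux requires L_P/d_P² = L_N/d_N², so d_P/d_N = √(L_P/L_N)
= √(8.00) = 2.828.

2.8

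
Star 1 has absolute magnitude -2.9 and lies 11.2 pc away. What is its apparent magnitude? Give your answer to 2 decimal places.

-2.65

m = M + 5 log₁₀(d/10 pc) = -2.9 + 5 log₁₀(11.2/10)
  = -2.9 + 5 × 0.049 = -2.9 + 0.25 = -2.65.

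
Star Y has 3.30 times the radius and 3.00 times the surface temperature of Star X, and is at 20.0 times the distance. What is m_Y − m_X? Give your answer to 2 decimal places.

-0.86

L_Y/L_X = (3.30)²(3.00)⁴ = 882.1.
F_Y/F_X = (L_Y/L_X)/(d_Y/d_X)² = 882.1/400.0 = 2.205.
m_Y − m_X = −2.5 log₁₀(2.205) = -0.86.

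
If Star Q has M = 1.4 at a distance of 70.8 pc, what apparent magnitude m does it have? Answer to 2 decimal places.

m = M + 5 log₁₀(d/10 pc) = 1.4 + 5 log₁₀(70.8/10)
  = 1.4 + 5 × 0.850 = 1.4 + 4.25 = 5.65.

5.65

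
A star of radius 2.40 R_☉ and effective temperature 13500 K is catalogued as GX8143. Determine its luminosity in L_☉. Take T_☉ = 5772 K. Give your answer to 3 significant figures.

L/L_☉ = (R/R_☉)² (T/T_☉)⁴ = (2.40)² × (13500/5772)⁴
       = 5.760 × (2.339)⁴ = 5.760 × 29.92 = 172.4.

172 L_☉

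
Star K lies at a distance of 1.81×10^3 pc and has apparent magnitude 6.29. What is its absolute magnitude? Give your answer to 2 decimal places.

M = m − 5 log₁₀(d/10 pc) = 6.29 − 5 log₁₀(1.81×10^3/10)
  = 6.29 − 5 × 2.258 = 6.29 − 11.29 = -5.00.

-5.00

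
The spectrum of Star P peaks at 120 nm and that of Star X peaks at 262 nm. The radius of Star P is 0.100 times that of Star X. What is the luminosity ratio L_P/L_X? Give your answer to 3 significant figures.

0.227

Wien's law gives T ∝ 1/λ_max, so T_P/T_X = λ_X/λ_P = 262/120 = 2.183.
Then L ∝ R²T⁴ gives L_P/L_X = (0.100)² × (2.183)⁴ = 0.01000 × 22.72 = 0.2272.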